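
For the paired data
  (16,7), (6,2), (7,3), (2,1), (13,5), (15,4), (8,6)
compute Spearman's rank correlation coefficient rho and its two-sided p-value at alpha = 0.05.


Step 1: Rank x and y separately (midranks; no ties here).
rank(x): 16->7, 6->2, 7->3, 2->1, 13->5, 15->6, 8->4
rank(y): 7->7, 2->2, 3->3, 1->1, 5->5, 4->4, 6->6
Step 2: d_i = R_x(i) - R_y(i); compute d_i^2.
  (7-7)^2=0, (2-2)^2=0, (3-3)^2=0, (1-1)^2=0, (5-5)^2=0, (6-4)^2=4, (4-6)^2=4
sum(d^2) = 8.
Step 3: rho = 1 - 6*8 / (7*(7^2 - 1)) = 1 - 48/336 = 0.857143.
Step 4: Under H0, t = rho * sqrt((n-2)/(1-rho^2)) = 3.7210 ~ t(5).
Step 5: Two-sided p-value from the t-distribution with 5 df = 0.013697.
Step 6: alpha = 0.05. reject H0.

rho = 0.8571, p = 0.013697, reject H0 at alpha = 0.05.


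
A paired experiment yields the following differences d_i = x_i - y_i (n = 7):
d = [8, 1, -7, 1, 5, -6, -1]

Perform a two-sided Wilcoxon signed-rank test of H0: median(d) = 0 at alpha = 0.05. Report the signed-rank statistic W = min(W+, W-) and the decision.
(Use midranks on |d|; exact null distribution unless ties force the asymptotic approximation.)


Step 1: Drop any zero differences (none here) and take |d_i|.
|d| = [8, 1, 7, 1, 5, 6, 1]
Step 2: Midrank |d_i| (ties get averaged ranks).
ranks: |8|->7, |1|->2, |7|->6, |1|->2, |5|->4, |6|->5, |1|->2
Step 3: Attach original signs; sum ranks with positive sign and with negative sign.
W+ = 7 + 2 + 2 + 4 = 15
W- = 6 + 5 + 2 = 13
(Check: W+ + W- = 28 should equal n(n+1)/2 = 28.)
Step 4: Test statistic W = min(W+, W-) = 13.
Step 5: Ties in |d|, so use the tie-corrected normal approximation.
        E[W] = n(n+1)/4 = 7*8/4 = 14.
        Tie groups: |d|=1 (t=3); sum(t^3 - t) = 24.
        Var[W] = n(n+1)(2n+1)/24 - sum(t^3-t)/48 = 840/24 - 24/48 = 34.5.
        z = (W - E[W]) / sqrt(Var[W]) = (13 - 14) / 5.8737 = -0.1703.
        Two-sided p = 2*Phi(z) = 0.864813.
Step 6: alpha = 0.05. fail to reject H0.

W+ = 15, W- = 13, W = min = 13, p = 0.864813, fail to reject H0.


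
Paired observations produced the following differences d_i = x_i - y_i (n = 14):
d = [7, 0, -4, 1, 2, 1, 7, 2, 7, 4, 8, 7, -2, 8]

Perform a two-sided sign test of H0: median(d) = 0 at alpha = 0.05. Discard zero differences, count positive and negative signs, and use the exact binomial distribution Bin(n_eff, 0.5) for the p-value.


Step 1: Discard zero differences. Original n = 14; n_eff = number of nonzero differences = 13.
Nonzero differences (with sign): +7, -4, +1, +2, +1, +7, +2, +7, +4, +8, +7, -2, +8
Step 2: Count signs: positive = 11, negative = 2.
Step 3: Under H0: P(positive) = 0.5, so the number of positives S ~ Bin(13, 0.5).
Step 4: Two-sided exact p-value = sum of Bin(13,0.5) probabilities at or below the observed probability = 0.022461.
Step 5: alpha = 0.05. reject H0.

n_eff = 13, pos = 11, neg = 2, p = 0.022461, reject H0.


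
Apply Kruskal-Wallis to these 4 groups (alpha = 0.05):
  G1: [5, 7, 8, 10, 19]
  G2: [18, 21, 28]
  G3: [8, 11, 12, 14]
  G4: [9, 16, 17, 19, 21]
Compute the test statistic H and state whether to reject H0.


Step 1: Combine all N = 17 observations and assign midranks.
sorted (value, group, rank): (5,G1,1), (7,G1,2), (8,G1,3.5), (8,G3,3.5), (9,G4,5), (10,G1,6), (11,G3,7), (12,G3,8), (14,G3,9), (16,G4,10), (17,G4,11), (18,G2,12), (19,G1,13.5), (19,G4,13.5), (21,G2,15.5), (21,G4,15.5), (28,G2,17)
Step 2: Sum ranks within each group.
R_1 = 26 (n_1 = 5)
R_2 = 44.5 (n_2 = 3)
R_3 = 27.5 (n_3 = 4)
R_4 = 55 (n_4 = 5)
Step 3: H = 12/(N(N+1)) * sum(R_i^2/n_i) - 3(N+1)
     = 12/(17*18) * (26^2/5 + 44.5^2/3 + 27.5^2/4 + 55^2/5) - 3*18
     = 0.039216 * 1589.35 - 54
     = 8.327288.
Step 4: Ties present; correction factor C = 1 - 18/(17^3 - 17) = 0.996324. Corrected H = 8.327288 / 0.996324 = 8.358016.
Step 5: Under H0, H ~ chi^2(3); p-value = 0.039164.
Step 6: alpha = 0.05. reject H0.

H = 8.3580, df = 3, p = 0.039164, reject H0.


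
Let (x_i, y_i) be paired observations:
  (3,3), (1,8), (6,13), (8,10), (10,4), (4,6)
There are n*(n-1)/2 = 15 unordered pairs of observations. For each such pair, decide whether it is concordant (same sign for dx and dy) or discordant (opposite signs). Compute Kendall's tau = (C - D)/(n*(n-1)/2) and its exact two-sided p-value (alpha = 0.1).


Step 1: Enumerate the 15 unordered pairs (i,j) with i<j and classify each by sign(x_j-x_i) * sign(y_j-y_i).
  (1,2):dx=-2,dy=+5->D; (1,3):dx=+3,dy=+10->C; (1,4):dx=+5,dy=+7->C; (1,5):dx=+7,dy=+1->C
  (1,6):dx=+1,dy=+3->C; (2,3):dx=+5,dy=+5->C; (2,4):dx=+7,dy=+2->C; (2,5):dx=+9,dy=-4->D
  (2,6):dx=+3,dy=-2->D; (3,4):dx=+2,dy=-3->D; (3,5):dx=+4,dy=-9->D; (3,6):dx=-2,dy=-7->C
  (4,5):dx=+2,dy=-6->D; (4,6):dx=-4,dy=-4->C; (5,6):dx=-6,dy=+2->D
Step 2: C = 8, D = 7, total pairs = 15.
Step 3: tau = (C - D)/(n(n-1)/2) = (8 - 7)/15 = 0.066667.
Step 4: Exact two-sided p-value (enumerate n! = 720 permutations of y under H0): p = 1.000000.
Step 5: alpha = 0.1. fail to reject H0.

tau_b = 0.0667 (C=8, D=7), p = 1.000000, fail to reject H0.


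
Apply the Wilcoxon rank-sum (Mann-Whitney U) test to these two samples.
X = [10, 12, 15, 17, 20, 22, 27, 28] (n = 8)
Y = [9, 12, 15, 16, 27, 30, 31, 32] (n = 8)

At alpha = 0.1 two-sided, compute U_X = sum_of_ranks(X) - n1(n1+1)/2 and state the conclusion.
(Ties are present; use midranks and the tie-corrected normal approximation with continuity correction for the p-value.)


Step 1: Combine and sort all 16 observations; assign midranks.
sorted (value, group): (9,Y), (10,X), (12,X), (12,Y), (15,X), (15,Y), (16,Y), (17,X), (20,X), (22,X), (27,X), (27,Y), (28,X), (30,Y), (31,Y), (32,Y)
ranks: 9->1, 10->2, 12->3.5, 12->3.5, 15->5.5, 15->5.5, 16->7, 17->8, 20->9, 22->10, 27->11.5, 27->11.5, 28->13, 30->14, 31->15, 32->16
Step 2: Rank sum for X: R1 = 2 + 3.5 + 5.5 + 8 + 9 + 10 + 11.5 + 13 = 62.5.
Step 3: U_X = R1 - n1(n1+1)/2 = 62.5 - 8*9/2 = 62.5 - 36 = 26.5.
       U_Y = n1*n2 - U_X = 64 - 26.5 = 37.5.
Step 4: Ties are present, so use the tie-corrected normal approximation (with continuity correction) for the p-value.
Step 5: p-value = 0.598703; compare to alpha = 0.1. fail to reject H0.

U_X = 26.5, p = 0.598703, fail to reject H0 at alpha = 0.1.


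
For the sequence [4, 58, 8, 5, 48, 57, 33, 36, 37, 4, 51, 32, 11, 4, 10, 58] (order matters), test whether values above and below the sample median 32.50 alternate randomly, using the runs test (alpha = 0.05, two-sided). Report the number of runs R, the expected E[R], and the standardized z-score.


Step 1: Compute median = 32.50; label A = above, B = below.
Labels in order: BABBAAAAABABBBBA  (n_A = 8, n_B = 8)
Step 2: Count runs R = 8.
Step 3: Under H0 (random ordering), E[R] = 2*n_A*n_B/(n_A+n_B) + 1 = 2*8*8/16 + 1 = 9.0000.
        Var[R] = 2*n_A*n_B*(2*n_A*n_B - n_A - n_B) / ((n_A+n_B)^2 * (n_A+n_B-1)) = 14336/3840 = 3.7333.
        SD[R] = 1.9322.
Step 4: Continuity-corrected z = (R + 0.5 - E[R]) / SD[R] = (8 + 0.5 - 9.0000) / 1.9322 = -0.2588.
Step 5: Two-sided p-value via normal approximation = 2*(1 - Phi(|z|)) = 0.795809.
Step 6: alpha = 0.05. fail to reject H0.

R = 8, z = -0.2588, p = 0.795809, fail to reject H0.


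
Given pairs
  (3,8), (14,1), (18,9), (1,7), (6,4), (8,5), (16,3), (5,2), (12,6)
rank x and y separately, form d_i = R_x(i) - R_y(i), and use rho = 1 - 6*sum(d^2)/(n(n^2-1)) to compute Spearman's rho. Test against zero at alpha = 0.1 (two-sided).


Step 1: Rank x and y separately (midranks; no ties here).
rank(x): 3->2, 14->7, 18->9, 1->1, 6->4, 8->5, 16->8, 5->3, 12->6
rank(y): 8->8, 1->1, 9->9, 7->7, 4->4, 5->5, 3->3, 2->2, 6->6
Step 2: d_i = R_x(i) - R_y(i); compute d_i^2.
  (2-8)^2=36, (7-1)^2=36, (9-9)^2=0, (1-7)^2=36, (4-4)^2=0, (5-5)^2=0, (8-3)^2=25, (3-2)^2=1, (6-6)^2=0
sum(d^2) = 134.
Step 3: rho = 1 - 6*134 / (9*(9^2 - 1)) = 1 - 804/720 = -0.116667.
Step 4: Under H0, t = rho * sqrt((n-2)/(1-rho^2)) = -0.3108 ~ t(7).
Step 5: Two-sided p-value from the t-distribution with 7 df = 0.765008.
Step 6: alpha = 0.1. fail to reject H0.

rho = -0.1167, p = 0.765008, fail to reject H0 at alpha = 0.1.


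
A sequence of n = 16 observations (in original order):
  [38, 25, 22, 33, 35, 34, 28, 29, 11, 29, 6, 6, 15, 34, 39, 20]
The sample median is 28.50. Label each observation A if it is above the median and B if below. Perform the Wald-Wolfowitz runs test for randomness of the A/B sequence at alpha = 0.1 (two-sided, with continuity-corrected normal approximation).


Step 1: Compute median = 28.50; label A = above, B = below.
Labels in order: ABBAAABABABBBAAB  (n_A = 8, n_B = 8)
Step 2: Count runs R = 10.
Step 3: Under H0 (random ordering), E[R] = 2*n_A*n_B/(n_A+n_B) + 1 = 2*8*8/16 + 1 = 9.0000.
        Var[R] = 2*n_A*n_B*(2*n_A*n_B - n_A - n_B) / ((n_A+n_B)^2 * (n_A+n_B-1)) = 14336/3840 = 3.7333.
        SD[R] = 1.9322.
Step 4: Continuity-corrected z = (R - 0.5 - E[R]) / SD[R] = (10 - 0.5 - 9.0000) / 1.9322 = 0.2588.
Step 5: Two-sided p-value via normal approximation = 2*(1 - Phi(|z|)) = 0.795809.
Step 6: alpha = 0.1. fail to reject H0.

R = 10, z = 0.2588, p = 0.795809, fail to reject H0.


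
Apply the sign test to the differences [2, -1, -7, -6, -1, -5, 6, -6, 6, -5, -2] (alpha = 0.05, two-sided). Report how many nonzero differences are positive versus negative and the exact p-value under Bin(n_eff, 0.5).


Step 1: Discard zero differences. Original n = 11; n_eff = number of nonzero differences = 11.
Nonzero differences (with sign): +2, -1, -7, -6, -1, -5, +6, -6, +6, -5, -2
Step 2: Count signs: positive = 3, negative = 8.
Step 3: Under H0: P(positive) = 0.5, so the number of positives S ~ Bin(11, 0.5).
Step 4: Two-sided exact p-value = sum of Bin(11,0.5) probabilities at or below the observed probability = 0.226562.
Step 5: alpha = 0.05. fail to reject H0.

n_eff = 11, pos = 3, neg = 8, p = 0.226562, fail to reject H0.


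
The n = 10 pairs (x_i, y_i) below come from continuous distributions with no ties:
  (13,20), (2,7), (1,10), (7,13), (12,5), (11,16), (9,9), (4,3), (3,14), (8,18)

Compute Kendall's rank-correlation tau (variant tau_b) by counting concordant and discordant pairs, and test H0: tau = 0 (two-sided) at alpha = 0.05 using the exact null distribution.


Step 1: Enumerate the 45 unordered pairs (i,j) with i<j and classify each by sign(x_j-x_i) * sign(y_j-y_i).
  (1,2):dx=-11,dy=-13->C; (1,3):dx=-12,dy=-10->C; (1,4):dx=-6,dy=-7->C; (1,5):dx=-1,dy=-15->C
  (1,6):dx=-2,dy=-4->C; (1,7):dx=-4,dy=-11->C; (1,8):dx=-9,dy=-17->C; (1,9):dx=-10,dy=-6->C
  (1,10):dx=-5,dy=-2->C; (2,3):dx=-1,dy=+3->D; (2,4):dx=+5,dy=+6->C; (2,5):dx=+10,dy=-2->D
  (2,6):dx=+9,dy=+9->C; (2,7):dx=+7,dy=+2->C; (2,8):dx=+2,dy=-4->D; (2,9):dx=+1,dy=+7->C
  (2,10):dx=+6,dy=+11->C; (3,4):dx=+6,dy=+3->C; (3,5):dx=+11,dy=-5->D; (3,6):dx=+10,dy=+6->C
  (3,7):dx=+8,dy=-1->D; (3,8):dx=+3,dy=-7->D; (3,9):dx=+2,dy=+4->C; (3,10):dx=+7,dy=+8->C
  (4,5):dx=+5,dy=-8->D; (4,6):dx=+4,dy=+3->C; (4,7):dx=+2,dy=-4->D; (4,8):dx=-3,dy=-10->C
  (4,9):dx=-4,dy=+1->D; (4,10):dx=+1,dy=+5->C; (5,6):dx=-1,dy=+11->D; (5,7):dx=-3,dy=+4->D
  (5,8):dx=-8,dy=-2->C; (5,9):dx=-9,dy=+9->D; (5,10):dx=-4,dy=+13->D; (6,7):dx=-2,dy=-7->C
  (6,8):dx=-7,dy=-13->C; (6,9):dx=-8,dy=-2->C; (6,10):dx=-3,dy=+2->D; (7,8):dx=-5,dy=-6->C
  (7,9):dx=-6,dy=+5->D; (7,10):dx=-1,dy=+9->D; (8,9):dx=-1,dy=+11->D; (8,10):dx=+4,dy=+15->C
  (9,10):dx=+5,dy=+4->C
Step 2: C = 28, D = 17, total pairs = 45.
Step 3: tau = (C - D)/(n(n-1)/2) = (28 - 17)/45 = 0.244444.
Step 4: Exact two-sided p-value (enumerate n! = 3628800 permutations of y under H0): p = 0.380720.
Step 5: alpha = 0.05. fail to reject H0.

tau_b = 0.2444 (C=28, D=17), p = 0.380720, fail to reject H0.


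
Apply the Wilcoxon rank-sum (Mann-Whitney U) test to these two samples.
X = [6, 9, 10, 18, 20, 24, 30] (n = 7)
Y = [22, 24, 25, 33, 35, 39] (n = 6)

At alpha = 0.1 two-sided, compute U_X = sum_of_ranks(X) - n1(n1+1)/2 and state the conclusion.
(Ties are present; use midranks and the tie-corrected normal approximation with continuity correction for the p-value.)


Step 1: Combine and sort all 13 observations; assign midranks.
sorted (value, group): (6,X), (9,X), (10,X), (18,X), (20,X), (22,Y), (24,X), (24,Y), (25,Y), (30,X), (33,Y), (35,Y), (39,Y)
ranks: 6->1, 9->2, 10->3, 18->4, 20->5, 22->6, 24->7.5, 24->7.5, 25->9, 30->10, 33->11, 35->12, 39->13
Step 2: Rank sum for X: R1 = 1 + 2 + 3 + 4 + 5 + 7.5 + 10 = 32.5.
Step 3: U_X = R1 - n1(n1+1)/2 = 32.5 - 7*8/2 = 32.5 - 28 = 4.5.
       U_Y = n1*n2 - U_X = 42 - 4.5 = 37.5.
Step 4: Ties are present, so use the tie-corrected normal approximation (with continuity correction) for the p-value.
Step 5: p-value = 0.022087; compare to alpha = 0.1. reject H0.

U_X = 4.5, p = 0.022087, reject H0 at alpha = 0.1.


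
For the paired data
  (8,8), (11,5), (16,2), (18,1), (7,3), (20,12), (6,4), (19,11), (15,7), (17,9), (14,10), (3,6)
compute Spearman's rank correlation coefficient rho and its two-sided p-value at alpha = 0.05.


Step 1: Rank x and y separately (midranks; no ties here).
rank(x): 8->4, 11->5, 16->8, 18->10, 7->3, 20->12, 6->2, 19->11, 15->7, 17->9, 14->6, 3->1
rank(y): 8->8, 5->5, 2->2, 1->1, 3->3, 12->12, 4->4, 11->11, 7->7, 9->9, 10->10, 6->6
Step 2: d_i = R_x(i) - R_y(i); compute d_i^2.
  (4-8)^2=16, (5-5)^2=0, (8-2)^2=36, (10-1)^2=81, (3-3)^2=0, (12-12)^2=0, (2-4)^2=4, (11-11)^2=0, (7-7)^2=0, (9-9)^2=0, (6-10)^2=16, (1-6)^2=25
sum(d^2) = 178.
Step 3: rho = 1 - 6*178 / (12*(12^2 - 1)) = 1 - 1068/1716 = 0.377622.
Step 4: Under H0, t = rho * sqrt((n-2)/(1-rho^2)) = 1.2896 ~ t(10).
Step 5: Two-sided p-value from the t-distribution with 10 df = 0.226206.
Step 6: alpha = 0.05. fail to reject H0.

rho = 0.3776, p = 0.226206, fail to reject H0 at alpha = 0.05.


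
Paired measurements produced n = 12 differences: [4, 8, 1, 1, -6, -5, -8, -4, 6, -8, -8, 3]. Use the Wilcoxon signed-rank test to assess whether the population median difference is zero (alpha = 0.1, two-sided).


Step 1: Drop any zero differences (none here) and take |d_i|.
|d| = [4, 8, 1, 1, 6, 5, 8, 4, 6, 8, 8, 3]
Step 2: Midrank |d_i| (ties get averaged ranks).
ranks: |4|->4.5, |8|->10.5, |1|->1.5, |1|->1.5, |6|->7.5, |5|->6, |8|->10.5, |4|->4.5, |6|->7.5, |8|->10.5, |8|->10.5, |3|->3
Step 3: Attach original signs; sum ranks with positive sign and with negative sign.
W+ = 4.5 + 10.5 + 1.5 + 1.5 + 7.5 + 3 = 28.5
W- = 7.5 + 6 + 10.5 + 4.5 + 10.5 + 10.5 = 49.5
(Check: W+ + W- = 78 should equal n(n+1)/2 = 78.)
Step 4: Test statistic W = min(W+, W-) = 28.5.
Step 5: Ties in |d|, so use the tie-corrected normal approximation.
        E[W] = n(n+1)/4 = 12*13/4 = 39.
        Tie groups: |d|=1 (t=2), |d|=4 (t=2), |d|=6 (t=2), |d|=8 (t=4); sum(t^3 - t) = 78.
        Var[W] = n(n+1)(2n+1)/24 - sum(t^3-t)/48 = 3900/24 - 78/48 = 160.875.
        z = (W - E[W]) / sqrt(Var[W]) = (28.5 - 39) / 12.6837 = -0.8278.
        Two-sided p = 2*Phi(z) = 0.407763.
Step 6: alpha = 0.1. fail to reject H0.

W+ = 28.5, W- = 49.5, W = min = 28.5, p = 0.407763, fail to reject H0.


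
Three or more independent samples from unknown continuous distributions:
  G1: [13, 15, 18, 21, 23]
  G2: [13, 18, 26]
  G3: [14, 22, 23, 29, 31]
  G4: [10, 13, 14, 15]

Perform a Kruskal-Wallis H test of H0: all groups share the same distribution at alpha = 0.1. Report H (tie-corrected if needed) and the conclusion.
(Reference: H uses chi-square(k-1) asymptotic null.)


Step 1: Combine all N = 17 observations and assign midranks.
sorted (value, group, rank): (10,G4,1), (13,G1,3), (13,G2,3), (13,G4,3), (14,G3,5.5), (14,G4,5.5), (15,G1,7.5), (15,G4,7.5), (18,G1,9.5), (18,G2,9.5), (21,G1,11), (22,G3,12), (23,G1,13.5), (23,G3,13.5), (26,G2,15), (29,G3,16), (31,G3,17)
Step 2: Sum ranks within each group.
R_1 = 44.5 (n_1 = 5)
R_2 = 27.5 (n_2 = 3)
R_3 = 64 (n_3 = 5)
R_4 = 17 (n_4 = 4)
Step 3: H = 12/(N(N+1)) * sum(R_i^2/n_i) - 3(N+1)
     = 12/(17*18) * (44.5^2/5 + 27.5^2/3 + 64^2/5 + 17^2/4) - 3*18
     = 0.039216 * 1539.58 - 54
     = 6.375817.
Step 4: Ties present; correction factor C = 1 - 48/(17^3 - 17) = 0.990196. Corrected H = 6.375817 / 0.990196 = 6.438944.
Step 5: Under H0, H ~ chi^2(3); p-value = 0.092102.
Step 6: alpha = 0.1. reject H0.

H = 6.4389, df = 3, p = 0.092102, reject H0.


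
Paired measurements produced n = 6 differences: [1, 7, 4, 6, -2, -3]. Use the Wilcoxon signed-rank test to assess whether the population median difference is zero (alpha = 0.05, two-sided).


Step 1: Drop any zero differences (none here) and take |d_i|.
|d| = [1, 7, 4, 6, 2, 3]
Step 2: Midrank |d_i| (ties get averaged ranks).
ranks: |1|->1, |7|->6, |4|->4, |6|->5, |2|->2, |3|->3
Step 3: Attach original signs; sum ranks with positive sign and with negative sign.
W+ = 1 + 6 + 4 + 5 = 16
W- = 2 + 3 = 5
(Check: W+ + W- = 21 should equal n(n+1)/2 = 21.)
Step 4: Test statistic W = min(W+, W-) = 5.
Step 5: No ties, so the exact null distribution over the 2^6 = 64 sign assignments gives the two-sided p-value = 0.312500.
Step 6: alpha = 0.05. fail to reject H0.

W+ = 16, W- = 5, W = min = 5, p = 0.312500, fail to reject H0.


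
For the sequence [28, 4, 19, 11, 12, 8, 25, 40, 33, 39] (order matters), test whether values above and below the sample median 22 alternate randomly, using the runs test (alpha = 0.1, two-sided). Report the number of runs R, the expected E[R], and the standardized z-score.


Step 1: Compute median = 22; label A = above, B = below.
Labels in order: ABBBBBAAAA  (n_A = 5, n_B = 5)
Step 2: Count runs R = 3.
Step 3: Under H0 (random ordering), E[R] = 2*n_A*n_B/(n_A+n_B) + 1 = 2*5*5/10 + 1 = 6.0000.
        Var[R] = 2*n_A*n_B*(2*n_A*n_B - n_A - n_B) / ((n_A+n_B)^2 * (n_A+n_B-1)) = 2000/900 = 2.2222.
        SD[R] = 1.4907.
Step 4: Continuity-corrected z = (R + 0.5 - E[R]) / SD[R] = (3 + 0.5 - 6.0000) / 1.4907 = -1.6771.
Step 5: Two-sided p-value via normal approximation = 2*(1 - Phi(|z|)) = 0.093533.
Step 6: alpha = 0.1. reject H0.

R = 3, z = -1.6771, p = 0.093533, reject H0.


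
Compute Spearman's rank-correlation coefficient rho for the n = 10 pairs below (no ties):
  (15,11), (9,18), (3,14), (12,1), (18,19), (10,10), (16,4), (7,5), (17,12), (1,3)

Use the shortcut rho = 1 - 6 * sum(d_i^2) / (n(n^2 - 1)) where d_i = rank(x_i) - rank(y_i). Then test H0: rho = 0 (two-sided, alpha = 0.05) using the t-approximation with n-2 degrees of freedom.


Step 1: Rank x and y separately (midranks; no ties here).
rank(x): 15->7, 9->4, 3->2, 12->6, 18->10, 10->5, 16->8, 7->3, 17->9, 1->1
rank(y): 11->6, 18->9, 14->8, 1->1, 19->10, 10->5, 4->3, 5->4, 12->7, 3->2
Step 2: d_i = R_x(i) - R_y(i); compute d_i^2.
  (7-6)^2=1, (4-9)^2=25, (2-8)^2=36, (6-1)^2=25, (10-10)^2=0, (5-5)^2=0, (8-3)^2=25, (3-4)^2=1, (9-7)^2=4, (1-2)^2=1
sum(d^2) = 118.
Step 3: rho = 1 - 6*118 / (10*(10^2 - 1)) = 1 - 708/990 = 0.284848.
Step 4: Under H0, t = rho * sqrt((n-2)/(1-rho^2)) = 0.8405 ~ t(8).
Step 5: Two-sided p-value from the t-distribution with 8 df = 0.425038.
Step 6: alpha = 0.05. fail to reject H0.

rho = 0.2848, p = 0.425038, fail to reject H0 at alpha = 0.05.


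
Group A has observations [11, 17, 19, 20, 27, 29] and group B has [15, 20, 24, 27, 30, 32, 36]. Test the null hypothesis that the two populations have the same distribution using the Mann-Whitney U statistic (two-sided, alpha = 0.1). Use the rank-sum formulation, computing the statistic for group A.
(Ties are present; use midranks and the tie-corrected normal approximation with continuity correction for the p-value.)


Step 1: Combine and sort all 13 observations; assign midranks.
sorted (value, group): (11,X), (15,Y), (17,X), (19,X), (20,X), (20,Y), (24,Y), (27,X), (27,Y), (29,X), (30,Y), (32,Y), (36,Y)
ranks: 11->1, 15->2, 17->3, 19->4, 20->5.5, 20->5.5, 24->7, 27->8.5, 27->8.5, 29->10, 30->11, 32->12, 36->13
Step 2: Rank sum for X: R1 = 1 + 3 + 4 + 5.5 + 8.5 + 10 = 32.
Step 3: U_X = R1 - n1(n1+1)/2 = 32 - 6*7/2 = 32 - 21 = 11.
       U_Y = n1*n2 - U_X = 42 - 11 = 31.
Step 4: Ties are present, so use the tie-corrected normal approximation (with continuity correction) for the p-value.
Step 5: p-value = 0.173549; compare to alpha = 0.1. fail to reject H0.

U_X = 11, p = 0.173549, fail to reject H0 at alpha = 0.1.


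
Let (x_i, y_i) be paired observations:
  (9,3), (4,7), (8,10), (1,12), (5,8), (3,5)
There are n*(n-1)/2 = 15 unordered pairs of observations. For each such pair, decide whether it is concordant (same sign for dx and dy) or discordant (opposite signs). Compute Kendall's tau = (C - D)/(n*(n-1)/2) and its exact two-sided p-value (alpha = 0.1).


Step 1: Enumerate the 15 unordered pairs (i,j) with i<j and classify each by sign(x_j-x_i) * sign(y_j-y_i).
  (1,2):dx=-5,dy=+4->D; (1,3):dx=-1,dy=+7->D; (1,4):dx=-8,dy=+9->D; (1,5):dx=-4,dy=+5->D
  (1,6):dx=-6,dy=+2->D; (2,3):dx=+4,dy=+3->C; (2,4):dx=-3,dy=+5->D; (2,5):dx=+1,dy=+1->C
  (2,6):dx=-1,dy=-2->C; (3,4):dx=-7,dy=+2->D; (3,5):dx=-3,dy=-2->C; (3,6):dx=-5,dy=-5->C
  (4,5):dx=+4,dy=-4->D; (4,6):dx=+2,dy=-7->D; (5,6):dx=-2,dy=-3->C
Step 2: C = 6, D = 9, total pairs = 15.
Step 3: tau = (C - D)/(n(n-1)/2) = (6 - 9)/15 = -0.200000.
Step 4: Exact two-sided p-value (enumerate n! = 720 permutations of y under H0): p = 0.719444.
Step 5: alpha = 0.1. fail to reject H0.

tau_b = -0.2000 (C=6, D=9), p = 0.719444, fail to reject H0.


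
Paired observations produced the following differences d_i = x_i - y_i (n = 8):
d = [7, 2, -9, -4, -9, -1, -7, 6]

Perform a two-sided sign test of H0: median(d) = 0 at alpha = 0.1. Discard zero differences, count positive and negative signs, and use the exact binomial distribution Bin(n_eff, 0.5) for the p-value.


Step 1: Discard zero differences. Original n = 8; n_eff = number of nonzero differences = 8.
Nonzero differences (with sign): +7, +2, -9, -4, -9, -1, -7, +6
Step 2: Count signs: positive = 3, negative = 5.
Step 3: Under H0: P(positive) = 0.5, so the number of positives S ~ Bin(8, 0.5).
Step 4: Two-sided exact p-value = sum of Bin(8,0.5) probabilities at or below the observed probability = 0.726562.
Step 5: alpha = 0.1. fail to reject H0.

n_eff = 8, pos = 3, neg = 5, p = 0.726562, fail to reject H0.


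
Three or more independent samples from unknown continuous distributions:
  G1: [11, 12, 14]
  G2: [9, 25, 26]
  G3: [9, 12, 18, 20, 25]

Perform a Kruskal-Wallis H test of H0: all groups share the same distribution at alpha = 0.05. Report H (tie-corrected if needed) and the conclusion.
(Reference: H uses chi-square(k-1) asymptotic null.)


Step 1: Combine all N = 11 observations and assign midranks.
sorted (value, group, rank): (9,G2,1.5), (9,G3,1.5), (11,G1,3), (12,G1,4.5), (12,G3,4.5), (14,G1,6), (18,G3,7), (20,G3,8), (25,G2,9.5), (25,G3,9.5), (26,G2,11)
Step 2: Sum ranks within each group.
R_1 = 13.5 (n_1 = 3)
R_2 = 22 (n_2 = 3)
R_3 = 30.5 (n_3 = 5)
Step 3: H = 12/(N(N+1)) * sum(R_i^2/n_i) - 3(N+1)
     = 12/(11*12) * (13.5^2/3 + 22^2/3 + 30.5^2/5) - 3*12
     = 0.090909 * 408.133 - 36
     = 1.103030.
Step 4: Ties present; correction factor C = 1 - 18/(11^3 - 11) = 0.986364. Corrected H = 1.103030 / 0.986364 = 1.118280.
Step 5: Under H0, H ~ chi^2(2); p-value = 0.571701.
Step 6: alpha = 0.05. fail to reject H0.

H = 1.1183, df = 2, p = 0.571701, fail to reject H0.


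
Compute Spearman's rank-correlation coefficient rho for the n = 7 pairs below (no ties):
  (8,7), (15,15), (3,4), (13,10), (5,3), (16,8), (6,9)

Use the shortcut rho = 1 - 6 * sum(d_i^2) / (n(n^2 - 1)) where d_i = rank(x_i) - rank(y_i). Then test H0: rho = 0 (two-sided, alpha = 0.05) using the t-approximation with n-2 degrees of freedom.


Step 1: Rank x and y separately (midranks; no ties here).
rank(x): 8->4, 15->6, 3->1, 13->5, 5->2, 16->7, 6->3
rank(y): 7->3, 15->7, 4->2, 10->6, 3->1, 8->4, 9->5
Step 2: d_i = R_x(i) - R_y(i); compute d_i^2.
  (4-3)^2=1, (6-7)^2=1, (1-2)^2=1, (5-6)^2=1, (2-1)^2=1, (7-4)^2=9, (3-5)^2=4
sum(d^2) = 18.
Step 3: rho = 1 - 6*18 / (7*(7^2 - 1)) = 1 - 108/336 = 0.678571.
Step 4: Under H0, t = rho * sqrt((n-2)/(1-rho^2)) = 2.0657 ~ t(5).
Step 5: Two-sided p-value from the t-distribution with 5 df = 0.093750.
Step 6: alpha = 0.05. fail to reject H0.

rho = 0.6786, p = 0.093750, fail to reject H0 at alpha = 0.05.


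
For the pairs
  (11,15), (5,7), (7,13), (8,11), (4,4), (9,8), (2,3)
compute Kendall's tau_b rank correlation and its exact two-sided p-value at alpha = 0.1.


Step 1: Enumerate the 21 unordered pairs (i,j) with i<j and classify each by sign(x_j-x_i) * sign(y_j-y_i).
  (1,2):dx=-6,dy=-8->C; (1,3):dx=-4,dy=-2->C; (1,4):dx=-3,dy=-4->C; (1,5):dx=-7,dy=-11->C
  (1,6):dx=-2,dy=-7->C; (1,7):dx=-9,dy=-12->C; (2,3):dx=+2,dy=+6->C; (2,4):dx=+3,dy=+4->C
  (2,5):dx=-1,dy=-3->C; (2,6):dx=+4,dy=+1->C; (2,7):dx=-3,dy=-4->C; (3,4):dx=+1,dy=-2->D
  (3,5):dx=-3,dy=-9->C; (3,6):dx=+2,dy=-5->D; (3,7):dx=-5,dy=-10->C; (4,5):dx=-4,dy=-7->C
  (4,6):dx=+1,dy=-3->D; (4,7):dx=-6,dy=-8->C; (5,6):dx=+5,dy=+4->C; (5,7):dx=-2,dy=-1->C
  (6,7):dx=-7,dy=-5->C
Step 2: C = 18, D = 3, total pairs = 21.
Step 3: tau = (C - D)/(n(n-1)/2) = (18 - 3)/21 = 0.714286.
Step 4: Exact two-sided p-value (enumerate n! = 5040 permutations of y under H0): p = 0.030159.
Step 5: alpha = 0.1. reject H0.

tau_b = 0.7143 (C=18, D=3), p = 0.030159, reject H0.


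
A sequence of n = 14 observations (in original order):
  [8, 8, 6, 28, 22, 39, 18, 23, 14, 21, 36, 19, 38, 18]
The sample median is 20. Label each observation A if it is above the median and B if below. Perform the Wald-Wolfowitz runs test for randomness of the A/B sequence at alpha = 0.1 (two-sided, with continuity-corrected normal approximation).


Step 1: Compute median = 20; label A = above, B = below.
Labels in order: BBBAAABABAABAB  (n_A = 7, n_B = 7)
Step 2: Count runs R = 9.
Step 3: Under H0 (random ordering), E[R] = 2*n_A*n_B/(n_A+n_B) + 1 = 2*7*7/14 + 1 = 8.0000.
        Var[R] = 2*n_A*n_B*(2*n_A*n_B - n_A - n_B) / ((n_A+n_B)^2 * (n_A+n_B-1)) = 8232/2548 = 3.2308.
        SD[R] = 1.7974.
Step 4: Continuity-corrected z = (R - 0.5 - E[R]) / SD[R] = (9 - 0.5 - 8.0000) / 1.7974 = 0.2782.
Step 5: Two-sided p-value via normal approximation = 2*(1 - Phi(|z|)) = 0.780879.
Step 6: alpha = 0.1. fail to reject H0.

R = 9, z = 0.2782, p = 0.780879, fail to reject H0.


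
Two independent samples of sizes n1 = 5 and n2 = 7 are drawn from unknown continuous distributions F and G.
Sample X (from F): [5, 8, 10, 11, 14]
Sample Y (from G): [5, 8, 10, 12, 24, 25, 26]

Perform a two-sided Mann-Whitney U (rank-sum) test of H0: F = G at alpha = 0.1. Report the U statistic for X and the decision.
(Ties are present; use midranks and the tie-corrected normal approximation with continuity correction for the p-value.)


Step 1: Combine and sort all 12 observations; assign midranks.
sorted (value, group): (5,X), (5,Y), (8,X), (8,Y), (10,X), (10,Y), (11,X), (12,Y), (14,X), (24,Y), (25,Y), (26,Y)
ranks: 5->1.5, 5->1.5, 8->3.5, 8->3.5, 10->5.5, 10->5.5, 11->7, 12->8, 14->9, 24->10, 25->11, 26->12
Step 2: Rank sum for X: R1 = 1.5 + 3.5 + 5.5 + 7 + 9 = 26.5.
Step 3: U_X = R1 - n1(n1+1)/2 = 26.5 - 5*6/2 = 26.5 - 15 = 11.5.
       U_Y = n1*n2 - U_X = 35 - 11.5 = 23.5.
Step 4: Ties are present, so use the tie-corrected normal approximation (with continuity correction) for the p-value.
Step 5: p-value = 0.369228; compare to alpha = 0.1. fail to reject H0.

U_X = 11.5, p = 0.369228, fail to reject H0 at alpha = 0.1.


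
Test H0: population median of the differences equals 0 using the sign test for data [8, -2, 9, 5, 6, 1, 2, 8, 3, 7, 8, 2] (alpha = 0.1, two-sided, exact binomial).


Step 1: Discard zero differences. Original n = 12; n_eff = number of nonzero differences = 12.
Nonzero differences (with sign): +8, -2, +9, +5, +6, +1, +2, +8, +3, +7, +8, +2
Step 2: Count signs: positive = 11, negative = 1.
Step 3: Under H0: P(positive) = 0.5, so the number of positives S ~ Bin(12, 0.5).
Step 4: Two-sided exact p-value = sum of Bin(12,0.5) probabilities at or below the observed probability = 0.006348.
Step 5: alpha = 0.1. reject H0.

n_eff = 12, pos = 11, neg = 1, p = 0.006348, reject H0.


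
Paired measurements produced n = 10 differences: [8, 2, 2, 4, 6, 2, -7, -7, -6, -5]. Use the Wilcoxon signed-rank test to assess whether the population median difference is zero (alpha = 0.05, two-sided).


Step 1: Drop any zero differences (none here) and take |d_i|.
|d| = [8, 2, 2, 4, 6, 2, 7, 7, 6, 5]
Step 2: Midrank |d_i| (ties get averaged ranks).
ranks: |8|->10, |2|->2, |2|->2, |4|->4, |6|->6.5, |2|->2, |7|->8.5, |7|->8.5, |6|->6.5, |5|->5
Step 3: Attach original signs; sum ranks with positive sign and with negative sign.
W+ = 10 + 2 + 2 + 4 + 6.5 + 2 = 26.5
W- = 8.5 + 8.5 + 6.5 + 5 = 28.5
(Check: W+ + W- = 55 should equal n(n+1)/2 = 55.)
Step 4: Test statistic W = min(W+, W-) = 26.5.
Step 5: Ties in |d|, so use the tie-corrected normal approximation.
        E[W] = n(n+1)/4 = 10*11/4 = 27.5.
        Tie groups: |d|=2 (t=3), |d|=6 (t=2), |d|=7 (t=2); sum(t^3 - t) = 36.
        Var[W] = n(n+1)(2n+1)/24 - sum(t^3-t)/48 = 2310/24 - 36/48 = 95.5.
        z = (W - E[W]) / sqrt(Var[W]) = (26.5 - 27.5) / 9.7724 = -0.1023.
        Two-sided p = 2*Phi(z) = 0.918496.
Step 6: alpha = 0.05. fail to reject H0.

W+ = 26.5, W- = 28.5, W = min = 26.5, p = 0.918496, fail to reject H0.


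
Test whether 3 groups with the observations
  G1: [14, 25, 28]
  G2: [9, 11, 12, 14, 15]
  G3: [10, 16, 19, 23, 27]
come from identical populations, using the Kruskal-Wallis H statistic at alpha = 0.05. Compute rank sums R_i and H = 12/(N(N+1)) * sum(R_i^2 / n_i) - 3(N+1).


Step 1: Combine all N = 13 observations and assign midranks.
sorted (value, group, rank): (9,G2,1), (10,G3,2), (11,G2,3), (12,G2,4), (14,G1,5.5), (14,G2,5.5), (15,G2,7), (16,G3,8), (19,G3,9), (23,G3,10), (25,G1,11), (27,G3,12), (28,G1,13)
Step 2: Sum ranks within each group.
R_1 = 29.5 (n_1 = 3)
R_2 = 20.5 (n_2 = 5)
R_3 = 41 (n_3 = 5)
Step 3: H = 12/(N(N+1)) * sum(R_i^2/n_i) - 3(N+1)
     = 12/(13*14) * (29.5^2/3 + 20.5^2/5 + 41^2/5) - 3*14
     = 0.065934 * 710.333 - 42
     = 4.835165.
Step 4: Ties present; correction factor C = 1 - 6/(13^3 - 13) = 0.997253. Corrected H = 4.835165 / 0.997253 = 4.848485.
Step 5: Under H0, H ~ chi^2(2); p-value = 0.088545.
Step 6: alpha = 0.05. fail to reject H0.

H = 4.8485, df = 2, p = 0.088545, fail to reject H0.


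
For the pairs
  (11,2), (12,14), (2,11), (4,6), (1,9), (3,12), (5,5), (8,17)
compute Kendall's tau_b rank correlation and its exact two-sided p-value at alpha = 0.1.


Step 1: Enumerate the 28 unordered pairs (i,j) with i<j and classify each by sign(x_j-x_i) * sign(y_j-y_i).
  (1,2):dx=+1,dy=+12->C; (1,3):dx=-9,dy=+9->D; (1,4):dx=-7,dy=+4->D; (1,5):dx=-10,dy=+7->D
  (1,6):dx=-8,dy=+10->D; (1,7):dx=-6,dy=+3->D; (1,8):dx=-3,dy=+15->D; (2,3):dx=-10,dy=-3->C
  (2,4):dx=-8,dy=-8->C; (2,5):dx=-11,dy=-5->C; (2,6):dx=-9,dy=-2->C; (2,7):dx=-7,dy=-9->C
  (2,8):dx=-4,dy=+3->D; (3,4):dx=+2,dy=-5->D; (3,5):dx=-1,dy=-2->C; (3,6):dx=+1,dy=+1->C
  (3,7):dx=+3,dy=-6->D; (3,8):dx=+6,dy=+6->C; (4,5):dx=-3,dy=+3->D; (4,6):dx=-1,dy=+6->D
  (4,7):dx=+1,dy=-1->D; (4,8):dx=+4,dy=+11->C; (5,6):dx=+2,dy=+3->C; (5,7):dx=+4,dy=-4->D
  (5,8):dx=+7,dy=+8->C; (6,7):dx=+2,dy=-7->D; (6,8):dx=+5,dy=+5->C; (7,8):dx=+3,dy=+12->C
Step 2: C = 14, D = 14, total pairs = 28.
Step 3: tau = (C - D)/(n(n-1)/2) = (14 - 14)/28 = 0.000000.
Step 4: Exact two-sided p-value (enumerate n! = 40320 permutations of y under H0): p = 1.000000.
Step 5: alpha = 0.1. fail to reject H0.

tau_b = 0.0000 (C=14, D=14), p = 1.000000, fail to reject H0.


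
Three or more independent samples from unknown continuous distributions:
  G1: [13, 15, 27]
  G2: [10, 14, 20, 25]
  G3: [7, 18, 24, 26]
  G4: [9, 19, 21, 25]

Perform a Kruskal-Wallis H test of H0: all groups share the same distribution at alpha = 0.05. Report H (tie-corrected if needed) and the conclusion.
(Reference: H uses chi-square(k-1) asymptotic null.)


Step 1: Combine all N = 15 observations and assign midranks.
sorted (value, group, rank): (7,G3,1), (9,G4,2), (10,G2,3), (13,G1,4), (14,G2,5), (15,G1,6), (18,G3,7), (19,G4,8), (20,G2,9), (21,G4,10), (24,G3,11), (25,G2,12.5), (25,G4,12.5), (26,G3,14), (27,G1,15)
Step 2: Sum ranks within each group.
R_1 = 25 (n_1 = 3)
R_2 = 29.5 (n_2 = 4)
R_3 = 33 (n_3 = 4)
R_4 = 32.5 (n_4 = 4)
Step 3: H = 12/(N(N+1)) * sum(R_i^2/n_i) - 3(N+1)
     = 12/(15*16) * (25^2/3 + 29.5^2/4 + 33^2/4 + 32.5^2/4) - 3*16
     = 0.050000 * 962.208 - 48
     = 0.110417.
Step 4: Ties present; correction factor C = 1 - 6/(15^3 - 15) = 0.998214. Corrected H = 0.110417 / 0.998214 = 0.110614.
Step 5: Under H0, H ~ chi^2(3); p-value = 0.990534.
Step 6: alpha = 0.05. fail to reject H0.

H = 0.1106, df = 3, p = 0.990534, fail to reject H0.


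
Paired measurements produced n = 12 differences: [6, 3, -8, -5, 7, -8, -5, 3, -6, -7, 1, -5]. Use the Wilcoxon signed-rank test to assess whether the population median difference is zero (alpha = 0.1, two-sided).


Step 1: Drop any zero differences (none here) and take |d_i|.
|d| = [6, 3, 8, 5, 7, 8, 5, 3, 6, 7, 1, 5]
Step 2: Midrank |d_i| (ties get averaged ranks).
ranks: |6|->7.5, |3|->2.5, |8|->11.5, |5|->5, |7|->9.5, |8|->11.5, |5|->5, |3|->2.5, |6|->7.5, |7|->9.5, |1|->1, |5|->5
Step 3: Attach original signs; sum ranks with positive sign and with negative sign.
W+ = 7.5 + 2.5 + 9.5 + 2.5 + 1 = 23
W- = 11.5 + 5 + 11.5 + 5 + 7.5 + 9.5 + 5 = 55
(Check: W+ + W- = 78 should equal n(n+1)/2 = 78.)
Step 4: Test statistic W = min(W+, W-) = 23.
Step 5: Ties in |d|, so use the tie-corrected normal approximation.
        E[W] = n(n+1)/4 = 12*13/4 = 39.
        Tie groups: |d|=3 (t=2), |d|=5 (t=3), |d|=6 (t=2), |d|=7 (t=2), |d|=8 (t=2); sum(t^3 - t) = 48.
        Var[W] = n(n+1)(2n+1)/24 - sum(t^3-t)/48 = 3900/24 - 48/48 = 161.5.
        z = (W - E[W]) / sqrt(Var[W]) = (23 - 39) / 12.7083 = -1.2590.
        Two-sided p = 2*Phi(z) = 0.208022.
Step 6: alpha = 0.1. fail to reject H0.

W+ = 23, W- = 55, W = min = 23, p = 0.208022, fail to reject H0.


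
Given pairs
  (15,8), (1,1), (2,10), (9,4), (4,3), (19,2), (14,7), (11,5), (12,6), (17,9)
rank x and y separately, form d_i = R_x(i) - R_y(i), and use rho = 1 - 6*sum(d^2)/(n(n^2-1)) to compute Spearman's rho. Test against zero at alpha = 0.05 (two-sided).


Step 1: Rank x and y separately (midranks; no ties here).
rank(x): 15->8, 1->1, 2->2, 9->4, 4->3, 19->10, 14->7, 11->5, 12->6, 17->9
rank(y): 8->8, 1->1, 10->10, 4->4, 3->3, 2->2, 7->7, 5->5, 6->6, 9->9
Step 2: d_i = R_x(i) - R_y(i); compute d_i^2.
  (8-8)^2=0, (1-1)^2=0, (2-10)^2=64, (4-4)^2=0, (3-3)^2=0, (10-2)^2=64, (7-7)^2=0, (5-5)^2=0, (6-6)^2=0, (9-9)^2=0
sum(d^2) = 128.
Step 3: rho = 1 - 6*128 / (10*(10^2 - 1)) = 1 - 768/990 = 0.224242.
Step 4: Under H0, t = rho * sqrt((n-2)/(1-rho^2)) = 0.6508 ~ t(8).
Step 5: Two-sided p-value from the t-distribution with 8 df = 0.533401.
Step 6: alpha = 0.05. fail to reject H0.

rho = 0.2242, p = 0.533401, fail to reject H0 at alpha = 0.05.


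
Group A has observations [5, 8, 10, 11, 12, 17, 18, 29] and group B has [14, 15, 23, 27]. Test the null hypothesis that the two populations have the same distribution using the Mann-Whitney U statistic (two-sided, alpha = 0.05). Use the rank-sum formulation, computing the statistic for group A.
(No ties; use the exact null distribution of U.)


Step 1: Combine and sort all 12 observations; assign midranks.
sorted (value, group): (5,X), (8,X), (10,X), (11,X), (12,X), (14,Y), (15,Y), (17,X), (18,X), (23,Y), (27,Y), (29,X)
ranks: 5->1, 8->2, 10->3, 11->4, 12->5, 14->6, 15->7, 17->8, 18->9, 23->10, 27->11, 29->12
Step 2: Rank sum for X: R1 = 1 + 2 + 3 + 4 + 5 + 8 + 9 + 12 = 44.
Step 3: U_X = R1 - n1(n1+1)/2 = 44 - 8*9/2 = 44 - 36 = 8.
       U_Y = n1*n2 - U_X = 32 - 8 = 24.
Step 4: No ties, so the exact null distribution of U (based on enumerating the C(12,8) = 495 equally likely rank assignments) gives the two-sided p-value.
Step 5: p-value = 0.214141; compare to alpha = 0.05. fail to reject H0.

U_X = 8, p = 0.214141, fail to reject H0 at alpha = 0.05.


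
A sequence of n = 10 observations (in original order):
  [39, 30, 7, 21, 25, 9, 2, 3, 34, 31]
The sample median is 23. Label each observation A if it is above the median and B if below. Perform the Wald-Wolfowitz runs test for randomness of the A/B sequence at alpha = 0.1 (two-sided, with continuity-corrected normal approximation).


Step 1: Compute median = 23; label A = above, B = below.
Labels in order: AABBABBBAA  (n_A = 5, n_B = 5)
Step 2: Count runs R = 5.
Step 3: Under H0 (random ordering), E[R] = 2*n_A*n_B/(n_A+n_B) + 1 = 2*5*5/10 + 1 = 6.0000.
        Var[R] = 2*n_A*n_B*(2*n_A*n_B - n_A - n_B) / ((n_A+n_B)^2 * (n_A+n_B-1)) = 2000/900 = 2.2222.
        SD[R] = 1.4907.
Step 4: Continuity-corrected z = (R + 0.5 - E[R]) / SD[R] = (5 + 0.5 - 6.0000) / 1.4907 = -0.3354.
Step 5: Two-sided p-value via normal approximation = 2*(1 - Phi(|z|)) = 0.737316.
Step 6: alpha = 0.1. fail to reject H0.

R = 5, z = -0.3354, p = 0.737316, fail to reject H0.


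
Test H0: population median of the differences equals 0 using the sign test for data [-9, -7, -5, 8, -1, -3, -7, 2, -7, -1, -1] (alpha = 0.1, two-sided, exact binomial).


Step 1: Discard zero differences. Original n = 11; n_eff = number of nonzero differences = 11.
Nonzero differences (with sign): -9, -7, -5, +8, -1, -3, -7, +2, -7, -1, -1
Step 2: Count signs: positive = 2, negative = 9.
Step 3: Under H0: P(positive) = 0.5, so the number of positives S ~ Bin(11, 0.5).
Step 4: Two-sided exact p-value = sum of Bin(11,0.5) probabilities at or below the observed probability = 0.065430.
Step 5: alpha = 0.1. reject H0.

n_eff = 11, pos = 2, neg = 9, p = 0.065430, reject H0.


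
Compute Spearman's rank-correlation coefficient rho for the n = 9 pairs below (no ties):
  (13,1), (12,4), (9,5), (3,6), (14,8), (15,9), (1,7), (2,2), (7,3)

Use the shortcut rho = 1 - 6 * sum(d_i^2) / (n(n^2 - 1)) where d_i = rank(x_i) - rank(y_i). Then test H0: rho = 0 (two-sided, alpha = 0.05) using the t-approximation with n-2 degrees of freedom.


Step 1: Rank x and y separately (midranks; no ties here).
rank(x): 13->7, 12->6, 9->5, 3->3, 14->8, 15->9, 1->1, 2->2, 7->4
rank(y): 1->1, 4->4, 5->5, 6->6, 8->8, 9->9, 7->7, 2->2, 3->3
Step 2: d_i = R_x(i) - R_y(i); compute d_i^2.
  (7-1)^2=36, (6-4)^2=4, (5-5)^2=0, (3-6)^2=9, (8-8)^2=0, (9-9)^2=0, (1-7)^2=36, (2-2)^2=0, (4-3)^2=1
sum(d^2) = 86.
Step 3: rho = 1 - 6*86 / (9*(9^2 - 1)) = 1 - 516/720 = 0.283333.
Step 4: Under H0, t = rho * sqrt((n-2)/(1-rho^2)) = 0.7817 ~ t(7).
Step 5: Two-sided p-value from the t-distribution with 7 df = 0.460030.
Step 6: alpha = 0.05. fail to reject H0.

rho = 0.2833, p = 0.460030, fail to reject H0 at alpha = 0.05.


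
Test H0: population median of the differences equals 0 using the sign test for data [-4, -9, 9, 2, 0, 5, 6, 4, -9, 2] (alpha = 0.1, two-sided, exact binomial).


Step 1: Discard zero differences. Original n = 10; n_eff = number of nonzero differences = 9.
Nonzero differences (with sign): -4, -9, +9, +2, +5, +6, +4, -9, +2
Step 2: Count signs: positive = 6, negative = 3.
Step 3: Under H0: P(positive) = 0.5, so the number of positives S ~ Bin(9, 0.5).
Step 4: Two-sided exact p-value = sum of Bin(9,0.5) probabilities at or below the observed probability = 0.507812.
Step 5: alpha = 0.1. fail to reject H0.

n_eff = 9, pos = 6, neg = 3, p = 0.507812, fail to reject H0.


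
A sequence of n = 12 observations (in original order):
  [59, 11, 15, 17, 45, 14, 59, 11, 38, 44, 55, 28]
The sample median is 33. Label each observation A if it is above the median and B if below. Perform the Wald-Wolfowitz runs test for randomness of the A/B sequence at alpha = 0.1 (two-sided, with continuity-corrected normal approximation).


Step 1: Compute median = 33; label A = above, B = below.
Labels in order: ABBBABABAAAB  (n_A = 6, n_B = 6)
Step 2: Count runs R = 8.
Step 3: Under H0 (random ordering), E[R] = 2*n_A*n_B/(n_A+n_B) + 1 = 2*6*6/12 + 1 = 7.0000.
        Var[R] = 2*n_A*n_B*(2*n_A*n_B - n_A - n_B) / ((n_A+n_B)^2 * (n_A+n_B-1)) = 4320/1584 = 2.7273.
        SD[R] = 1.6514.
Step 4: Continuity-corrected z = (R - 0.5 - E[R]) / SD[R] = (8 - 0.5 - 7.0000) / 1.6514 = 0.3028.
Step 5: Two-sided p-value via normal approximation = 2*(1 - Phi(|z|)) = 0.762069.
Step 6: alpha = 0.1. fail to reject H0.

R = 8, z = 0.3028, p = 0.762069, fail to reject H0.


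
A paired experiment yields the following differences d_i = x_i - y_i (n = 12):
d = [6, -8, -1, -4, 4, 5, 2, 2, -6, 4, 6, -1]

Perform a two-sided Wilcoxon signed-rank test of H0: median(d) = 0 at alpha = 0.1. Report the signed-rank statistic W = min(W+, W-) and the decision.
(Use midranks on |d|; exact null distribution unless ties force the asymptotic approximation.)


Step 1: Drop any zero differences (none here) and take |d_i|.
|d| = [6, 8, 1, 4, 4, 5, 2, 2, 6, 4, 6, 1]
Step 2: Midrank |d_i| (ties get averaged ranks).
ranks: |6|->10, |8|->12, |1|->1.5, |4|->6, |4|->6, |5|->8, |2|->3.5, |2|->3.5, |6|->10, |4|->6, |6|->10, |1|->1.5
Step 3: Attach original signs; sum ranks with positive sign and with negative sign.
W+ = 10 + 6 + 8 + 3.5 + 3.5 + 6 + 10 = 47
W- = 12 + 1.5 + 6 + 10 + 1.5 = 31
(Check: W+ + W- = 78 should equal n(n+1)/2 = 78.)
Step 4: Test statistic W = min(W+, W-) = 31.
Step 5: Ties in |d|, so use the tie-corrected normal approximation.
        E[W] = n(n+1)/4 = 12*13/4 = 39.
        Tie groups: |d|=1 (t=2), |d|=2 (t=2), |d|=4 (t=3), |d|=6 (t=3); sum(t^3 - t) = 60.
        Var[W] = n(n+1)(2n+1)/24 - sum(t^3-t)/48 = 3900/24 - 60/48 = 161.25.
        z = (W - E[W]) / sqrt(Var[W]) = (31 - 39) / 12.6984 = -0.6300.
        Two-sided p = 2*Phi(z) = 0.528695.
Step 6: alpha = 0.1. fail to reject H0.

W+ = 47, W- = 31, W = min = 31, p = 0.528695, fail to reject H0.
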